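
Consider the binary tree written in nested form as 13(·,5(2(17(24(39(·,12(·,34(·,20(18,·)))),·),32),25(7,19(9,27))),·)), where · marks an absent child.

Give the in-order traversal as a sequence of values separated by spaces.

In-order visits the left subtree, then the node, then the right subtree.
At 13: no left child.
Visit 13.
At 13: go right to 5.
  At 5: go left to 2.
    At 2: go left to 17.
      At 17: go left to 24.
        At 24: go left to 39.
          At 39: no left child.
          Visit 39.
          At 39: go right to 12.
            At 12: no left child.
            Visit 12.
            At 12: go right to 34.
              At 34: no left child.
              Visit 34.
              At 34: go right to 20.
                At 20: go left to 18.
                  18 is a leaf — visit 18.
                Visit 20.
                At 20: no right child.
        Visit 24.
        At 24: no right child.
      Visit 17.
      At 17: go right to 32.
        32 is a leaf — visit 32.
    Visit 2.
    At 2: go right to 25.
      At 25: go left to 7.
        7 is a leaf — visit 7.
      Visit 25.
      At 25: go right to 19.
        At 19: go left to 9.
          9 is a leaf — visit 9.
        Visit 19.
        At 19: go right to 27.
          27 is a leaf — visit 27.
  Visit 5.
  At 5: no right child.

13 39 12 34 18 20 24 17 32 2 7 25 9 19 27 5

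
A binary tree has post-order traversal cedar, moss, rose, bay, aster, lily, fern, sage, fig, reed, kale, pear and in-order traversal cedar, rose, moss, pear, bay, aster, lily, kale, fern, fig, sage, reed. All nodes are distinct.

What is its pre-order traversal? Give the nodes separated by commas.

pear, rose, cedar, moss, kale, lily, aster, bay, reed, fig, fern, sage

The last element of post-order is the root; it splits in-order into left and right subtrees.
Root pear: left subtree has 3 nodes {cedar, rose, moss}, right has 8 {bay, aster, lily, kale, fern, fig, sage, reed}.
  Root rose: left subtree has 1 node {cedar}, right has 1 {moss}.
  Root kale: left subtree has 3 nodes {bay, aster, lily}, right has 4 {fern, fig, sage, reed}.
    Root lily: left subtree has 2 nodes {bay, aster}, right has 0 { }.
      Root aster: left subtree has 1 node {bay}, right has 0 { }.
    Root reed: left subtree has 3 nodes {fern, fig, sage}, right has 0 { }.
      Root fig: left subtree has 1 node {fern}, right has 1 {sage}.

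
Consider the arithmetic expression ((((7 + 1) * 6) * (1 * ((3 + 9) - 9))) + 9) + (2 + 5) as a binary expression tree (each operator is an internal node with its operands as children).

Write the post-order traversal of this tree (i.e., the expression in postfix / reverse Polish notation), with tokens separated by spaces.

Post-order on an expression tree gives postfix notation: for each operator, emit left operand, right operand, then the operator.

7 1 + 6 * 1 3 9 + 9 - * * 9 + 2 5 + +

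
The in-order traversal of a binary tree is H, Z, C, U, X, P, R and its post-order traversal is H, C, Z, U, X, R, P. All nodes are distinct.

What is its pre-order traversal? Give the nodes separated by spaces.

The last element of post-order is the root; it splits in-order into left and right subtrees.
Root P: left subtree has 5 nodes {H, Z, C, U, X}, right has 1 {R}.
  Root X: left subtree has 4 nodes {H, Z, C, U}, right has 0 { }.
    Root U: left subtree has 3 nodes {H, Z, C}, right has 0 { }.
      Root Z: left subtree has 1 node {H}, right has 1 {C}.

P X U Z H C R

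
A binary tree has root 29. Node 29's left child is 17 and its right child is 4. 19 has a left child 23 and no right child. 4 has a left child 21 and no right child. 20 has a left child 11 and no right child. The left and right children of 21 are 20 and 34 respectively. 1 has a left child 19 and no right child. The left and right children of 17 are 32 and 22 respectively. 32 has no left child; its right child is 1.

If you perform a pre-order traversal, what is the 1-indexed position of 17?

Pre-order visits the node, then its left subtree, then its right subtree.
Visit 29.
At 29: go left to 17.
  Visit 17.
  At 17: go left to 32.
    Visit 32.
    At 32: no left child.
    At 32: go right to 1.
      Visit 1.
      At 1: go left to 19.
        Visit 19.
        At 19: go left to 23.
          23 is a leaf — visit 23.
        At 19: no right child.
      At 1: no right child.
  At 17: go right to 22.
    22 is a leaf — visit 22.
At 29: go right to 4.
  Visit 4.
  At 4: go left to 21.
    Visit 21.
    At 21: go left to 20.
      Visit 20.
      At 20: go left to 11.
        11 is a leaf — visit 11.
      At 20: no right child.
    At 21: go right to 34.
      34 is a leaf — visit 34.
  At 4: no right child.
Full pre-order sequence: 29, 17, 32, 1, 19, 23, 22, 4, 21, 20, 11, 34.

2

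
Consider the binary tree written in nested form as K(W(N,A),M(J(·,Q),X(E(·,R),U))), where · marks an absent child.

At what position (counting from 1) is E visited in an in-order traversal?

In-order visits the left subtree, then the node, then the right subtree.
At K: go left to W.
  At W: go left to N.
    N is a leaf — visit N.
  Visit W.
  At W: go right to A.
    A is a leaf — visit A.
Visit K.
At K: go right to M.
  At M: go left to J.
    At J: no left child.
    Visit J.
    At J: go right to Q.
      Q is a leaf — visit Q.
  Visit M.
  At M: go right to X.
    At X: go left to E.
      At E: no left child.
      Visit E.
      At E: go right to R.
        R is a leaf — visit R.
    Visit X.
    At X: go right to U.
      U is a leaf — visit U.
Full in-order sequence: N, W, A, K, J, Q, M, E, R, X, U.

8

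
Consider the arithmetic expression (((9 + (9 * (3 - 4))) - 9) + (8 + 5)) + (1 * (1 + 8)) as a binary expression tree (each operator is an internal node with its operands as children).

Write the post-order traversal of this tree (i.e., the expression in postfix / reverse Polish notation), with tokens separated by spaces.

9 9 3 4 - * + 9 - 8 5 + + 1 1 8 + * +

Post-order on an expression tree gives postfix notation: for each operator, emit left operand, right operand, then the operator.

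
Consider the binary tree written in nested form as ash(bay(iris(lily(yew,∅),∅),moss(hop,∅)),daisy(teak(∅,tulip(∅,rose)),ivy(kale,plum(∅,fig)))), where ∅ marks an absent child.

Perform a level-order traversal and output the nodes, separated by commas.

Level-order visits nodes level by level from the root, left to right within each level.
Level 0: ash
Level 1: bay, daisy
Level 2: iris, moss, teak, ivy
Level 3: lily, hop, tulip, kale, plum
Level 4: yew, rose, fig

ash, bay, daisy, iris, moss, teak, ivy, lily, hop, tulip, kale, plum, yew, rose, fig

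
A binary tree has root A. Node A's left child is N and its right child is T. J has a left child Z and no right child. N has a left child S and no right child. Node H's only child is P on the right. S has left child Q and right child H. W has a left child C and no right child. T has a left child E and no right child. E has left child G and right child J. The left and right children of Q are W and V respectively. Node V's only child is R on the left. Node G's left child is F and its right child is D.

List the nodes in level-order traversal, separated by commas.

Level-order visits nodes level by level from the root, left to right within each level.
Level 0: A
Level 1: N, T
Level 2: S, E
Level 3: Q, H, G, J
Level 4: W, V, P, F, D, Z
Level 5: C, R

A, N, T, S, E, Q, H, G, J, W, V, P, F, D, Z, C, R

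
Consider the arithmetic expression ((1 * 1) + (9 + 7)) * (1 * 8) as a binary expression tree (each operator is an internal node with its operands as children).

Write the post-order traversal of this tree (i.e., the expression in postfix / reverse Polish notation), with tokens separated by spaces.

1 1 * 9 7 + + 1 8 * *

Post-order on an expression tree gives postfix notation: for each operator, emit left operand, right operand, then the operator.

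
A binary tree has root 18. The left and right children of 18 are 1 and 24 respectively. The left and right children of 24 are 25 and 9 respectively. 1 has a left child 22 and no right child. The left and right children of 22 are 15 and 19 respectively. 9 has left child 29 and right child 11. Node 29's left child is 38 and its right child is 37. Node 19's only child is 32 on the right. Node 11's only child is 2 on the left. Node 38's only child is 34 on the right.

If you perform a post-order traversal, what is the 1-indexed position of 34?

Post-order visits the left subtree, then the right subtree, then the node.
At 18: go left to 1.
  At 1: go left to 22.
    At 22: go left to 15.
      15 is a leaf — visit 15.
    At 22: go right to 19.
      At 19: no left child.
      At 19: go right to 32.
        32 is a leaf — visit 32.
      Visit 19.
    Visit 22.
  At 1: no right child.
  Visit 1.
At 18: go right to 24.
  At 24: go left to 25.
    25 is a leaf — visit 25.
  At 24: go right to 9.
    At 9: go left to 29.
      At 29: go left to 38.
        At 38: no left child.
        At 38: go right to 34.
          34 is a leaf — visit 34.
        Visit 38.
      At 29: go right to 37.
        37 is a leaf — visit 37.
      Visit 29.
    At 9: go right to 11.
      At 11: go left to 2.
        2 is a leaf — visit 2.
      At 11: no right child.
      Visit 11.
    Visit 9.
  Visit 24.
Visit 18.
Full post-order sequence: 15, 32, 19, 22, 1, 25, 34, 38, 37, 29, 2, 11, 9, 24, 18.

7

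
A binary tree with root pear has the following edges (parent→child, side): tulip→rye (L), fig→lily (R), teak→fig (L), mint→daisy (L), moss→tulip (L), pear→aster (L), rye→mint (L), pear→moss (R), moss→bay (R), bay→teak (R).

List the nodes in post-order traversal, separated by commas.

aster, daisy, mint, rye, tulip, lily, fig, teak, bay, moss, pear

Post-order visits the left subtree, then the right subtree, then the node.
At pear: go left to aster.
  aster is a leaf — visit aster.
At pear: go right to moss.
  At moss: go left to tulip.
    At tulip: go left to rye.
      At rye: go left to mint.
        At mint: go left to daisy.
          daisy is a leaf — visit daisy.
        At mint: no right child.
        Visit mint.
      At rye: no right child.
      Visit rye.
    At tulip: no right child.
    Visit tulip.
  At moss: go right to bay.
    At bay: no left child.
    At bay: go right to teak.
      At teak: go left to fig.
        At fig: no left child.
        At fig: go right to lily.
          lily is a leaf — visit lily.
        Visit fig.
      At teak: no right child.
      Visit teak.
    Visit bay.
  Visit moss.
Visit pear.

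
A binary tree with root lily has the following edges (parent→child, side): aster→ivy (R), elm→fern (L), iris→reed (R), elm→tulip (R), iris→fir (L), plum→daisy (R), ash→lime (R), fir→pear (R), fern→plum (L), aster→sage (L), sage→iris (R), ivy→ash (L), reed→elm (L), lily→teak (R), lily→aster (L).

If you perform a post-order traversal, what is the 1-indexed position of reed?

Post-order visits the left subtree, then the right subtree, then the node.
At lily: go left to aster.
  At aster: go left to sage.
    At sage: no left child.
    At sage: go right to iris.
      At iris: go left to fir.
        At fir: no left child.
        At fir: go right to pear.
          pear is a leaf — visit pear.
        Visit fir.
      At iris: go right to reed.
        At reed: go left to elm.
          At elm: go left to fern.
            At fern: go left to plum.
              At plum: no left child.
              At plum: go right to daisy.
                daisy is a leaf — visit daisy.
              Visit plum.
            At fern: no right child.
            Visit fern.
          At elm: go right to tulip.
            tulip is a leaf — visit tulip.
          Visit elm.
        At reed: no right child.
        Visit reed.
      Visit iris.
    Visit sage.
  At aster: go right to ivy.
    At ivy: go left to ash.
      At ash: no left child.
      At ash: go right to lime.
        lime is a leaf — visit lime.
      Visit ash.
    At ivy: no right child.
    Visit ivy.
  Visit aster.
At lily: go right to teak.
  teak is a leaf — visit teak.
Visit lily.
Full post-order sequence: pear, fir, daisy, plum, fern, tulip, elm, reed, iris, sage, lime, ash, ivy, aster, teak, lily.

8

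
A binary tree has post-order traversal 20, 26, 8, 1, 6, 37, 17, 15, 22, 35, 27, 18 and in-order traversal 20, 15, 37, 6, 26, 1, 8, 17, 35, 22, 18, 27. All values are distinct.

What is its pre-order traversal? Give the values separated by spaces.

The last element of post-order is the root; it splits in-order into left and right subtrees.
Root 18: left subtree has 10 nodes {20, 15, 37, 6, 26, 1, 8, 17, 35, 22}, right has 1 {27}.
  Root 35: left subtree has 8 nodes {20, 15, 37, 6, 26, 1, 8, 17}, right has 1 {22}.
    Root 15: left subtree has 1 node {20}, right has 6 {37, 6, 26, 1, 8, 17}.
      Root 17: left subtree has 5 nodes {37, 6, 26, 1, 8}, right has 0 { }.
        Root 37: left subtree has 0 nodes { }, right has 4 {6, 26, 1, 8}.
          Root 6: left subtree has 0 nodes { }, right has 3 {26, 1, 8}.
            Root 1: left subtree has 1 node {26}, right has 1 {8}.

18 35 15 20 17 37 6 1 26 8 22 27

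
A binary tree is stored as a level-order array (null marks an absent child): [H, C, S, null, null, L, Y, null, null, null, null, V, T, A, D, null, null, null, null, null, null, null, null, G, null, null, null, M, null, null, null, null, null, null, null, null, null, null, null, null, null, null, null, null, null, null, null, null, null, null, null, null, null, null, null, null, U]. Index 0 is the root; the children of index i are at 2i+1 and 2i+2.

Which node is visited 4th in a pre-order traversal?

Pre-order visits the node, then its left subtree, then its right subtree.
Visit H.
At H: go left to C.
  C is a leaf — visit C.
At H: go right to S.
  Visit S.
  At S: go left to L.
    Visit L.
    At L: go left to V.
      Visit V.
      At V: go left to G.
        G is a leaf — visit G.
      At V: no right child.
    At L: go right to T.
      T is a leaf — visit T.
  At S: go right to Y.
    Visit Y.
    At Y: go left to A.
      Visit A.
      At A: go left to M.
        Visit M.
        At M: no left child.
        At M: go right to U.
          U is a leaf — visit U.
      At A: no right child.
    At Y: go right to D.
      D is a leaf — visit D.
Full pre-order sequence: H, C, S, L, V, G, T, Y, A, M, U, D.

L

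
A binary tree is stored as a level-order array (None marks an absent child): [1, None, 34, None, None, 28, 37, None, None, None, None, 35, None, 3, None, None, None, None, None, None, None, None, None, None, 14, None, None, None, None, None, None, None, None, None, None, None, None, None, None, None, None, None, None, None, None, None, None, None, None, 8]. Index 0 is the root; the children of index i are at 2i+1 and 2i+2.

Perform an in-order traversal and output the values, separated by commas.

In-order visits the left subtree, then the node, then the right subtree.
At 1: no left child.
Visit 1.
At 1: go right to 34.
  At 34: go left to 28.
    At 28: go left to 35.
      At 35: no left child.
      Visit 35.
      At 35: go right to 14.
        At 14: go left to 8.
          8 is a leaf — visit 8.
        Visit 14.
        At 14: no right child.
    Visit 28.
    At 28: no right child.
  Visit 34.
  At 34: go right to 37.
    At 37: go left to 3.
      3 is a leaf — visit 3.
    Visit 37.
    At 37: no right child.

1, 35, 8, 14, 28, 34, 3, 37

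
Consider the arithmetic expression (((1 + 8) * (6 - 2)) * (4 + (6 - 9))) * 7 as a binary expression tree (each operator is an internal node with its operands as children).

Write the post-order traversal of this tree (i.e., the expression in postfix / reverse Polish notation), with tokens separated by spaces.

1 8 + 6 2 - * 4 6 9 - + * 7 *

Post-order on an expression tree gives postfix notation: for each operator, emit left operand, right operand, then the operator.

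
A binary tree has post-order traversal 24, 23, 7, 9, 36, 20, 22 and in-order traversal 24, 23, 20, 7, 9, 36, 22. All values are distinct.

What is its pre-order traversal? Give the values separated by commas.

The last element of post-order is the root; it splits in-order into left and right subtrees.
Root 22: left subtree has 6 nodes {24, 23, 20, 7, 9, 36}, right has 0 { }.
  Root 20: left subtree has 2 nodes {24, 23}, right has 3 {7, 9, 36}.
    Root 23: left subtree has 1 node {24}, right has 0 { }.
    Root 36: left subtree has 2 nodes {7, 9}, right has 0 { }.
      Root 9: left subtree has 1 node {7}, right has 0 { }.

22, 20, 23, 24, 36, 9, 7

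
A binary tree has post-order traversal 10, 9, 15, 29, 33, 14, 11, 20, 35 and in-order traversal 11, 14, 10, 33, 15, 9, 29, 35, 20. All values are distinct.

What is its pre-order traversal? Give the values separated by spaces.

The last element of post-order is the root; it splits in-order into left and right subtrees.
Root 35: left subtree has 7 nodes {11, 14, 10, 33, 15, 9, 29}, right has 1 {20}.
  Root 11: left subtree has 0 nodes { }, right has 6 {14, 10, 33, 15, 9, 29}.
    Root 14: left subtree has 0 nodes { }, right has 5 {10, 33, 15, 9, 29}.
      Root 33: left subtree has 1 node {10}, right has 3 {15, 9, 29}.
        Root 29: left subtree has 2 nodes {15, 9}, right has 0 { }.
          Root 15: left subtree has 0 nodes { }, right has 1 {9}.

35 11 14 33 10 29 15 9 20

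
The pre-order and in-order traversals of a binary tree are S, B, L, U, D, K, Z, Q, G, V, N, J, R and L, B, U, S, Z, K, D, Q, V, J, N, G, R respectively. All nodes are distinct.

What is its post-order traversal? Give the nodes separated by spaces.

The first element of pre-order is the root; it splits in-order into left and right subtrees.
Root S: left subtree has 3 nodes {L, B, U}, right has 9 {Z, K, D, Q, V, J, N, G, R}.
  Root B: left subtree has 1 node {L}, right has 1 {U}.
  Root D: left subtree has 2 nodes {Z, K}, right has 6 {Q, V, J, N, G, R}.
    Root K: left subtree has 1 node {Z}, right has 0 { }.
    Root Q: left subtree has 0 nodes { }, right has 5 {V, J, N, G, R}.
      Root G: left subtree has 3 nodes {V, J, N}, right has 1 {R}.
        Root V: left subtree has 0 nodes { }, right has 2 {J, N}.
          Root N: left subtree has 1 node {J}, right has 0 { }.

L U B Z K J N V R G Q D S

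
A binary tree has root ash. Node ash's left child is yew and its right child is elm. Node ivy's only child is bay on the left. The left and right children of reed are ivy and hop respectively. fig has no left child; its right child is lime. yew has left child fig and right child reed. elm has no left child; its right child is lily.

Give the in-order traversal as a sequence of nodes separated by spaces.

In-order visits the left subtree, then the node, then the right subtree.
At ash: go left to yew.
  At yew: go left to fig.
    At fig: no left child.
    Visit fig.
    At fig: go right to lime.
      lime is a leaf — visit lime.
  Visit yew.
  At yew: go right to reed.
    At reed: go left to ivy.
      At ivy: go left to bay.
        bay is a leaf — visit bay.
      Visit ivy.
      At ivy: no right child.
    Visit reed.
    At reed: go right to hop.
      hop is a leaf — visit hop.
Visit ash.
At ash: go right to elm.
  At elm: no left child.
  Visit elm.
  At elm: go right to lily.
    lily is a leaf — visit lily.

fig lime yew bay ivy reed hop ash elm lily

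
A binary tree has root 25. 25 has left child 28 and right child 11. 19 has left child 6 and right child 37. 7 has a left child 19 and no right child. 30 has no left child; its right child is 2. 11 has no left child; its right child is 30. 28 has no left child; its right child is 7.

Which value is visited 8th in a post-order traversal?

Post-order visits the left subtree, then the right subtree, then the node.
At 25: go left to 28.
  At 28: no left child.
  At 28: go right to 7.
    At 7: go left to 19.
      At 19: go left to 6.
        6 is a leaf — visit 6.
      At 19: go right to 37.
        37 is a leaf — visit 37.
      Visit 19.
    At 7: no right child.
    Visit 7.
  Visit 28.
At 25: go right to 11.
  At 11: no left child.
  At 11: go right to 30.
    At 30: no left child.
    At 30: go right to 2.
      2 is a leaf — visit 2.
    Visit 30.
  Visit 11.
Visit 25.
Full post-order sequence: 6, 37, 19, 7, 28, 2, 30, 11, 25.

11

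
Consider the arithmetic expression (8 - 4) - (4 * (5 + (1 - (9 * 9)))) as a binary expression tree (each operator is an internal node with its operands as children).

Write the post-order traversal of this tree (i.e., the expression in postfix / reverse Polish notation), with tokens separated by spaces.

Post-order on an expression tree gives postfix notation: for each operator, emit left operand, right operand, then the operator.

8 4 - 4 5 1 9 9 * - + * -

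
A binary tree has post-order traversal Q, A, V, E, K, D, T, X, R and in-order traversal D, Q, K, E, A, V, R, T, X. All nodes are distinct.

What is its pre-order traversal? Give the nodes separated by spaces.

The last element of post-order is the root; it splits in-order into left and right subtrees.
Root R: left subtree has 6 nodes {D, Q, K, E, A, V}, right has 2 {T, X}.
  Root D: left subtree has 0 nodes { }, right has 5 {Q, K, E, A, V}.
    Root K: left subtree has 1 node {Q}, right has 3 {E, A, V}.
      Root E: left subtree has 0 nodes { }, right has 2 {A, V}.
        Root V: left subtree has 1 node {A}, right has 0 { }.
  Root X: left subtree has 1 node {T}, right has 0 { }.

R D K Q E V A X T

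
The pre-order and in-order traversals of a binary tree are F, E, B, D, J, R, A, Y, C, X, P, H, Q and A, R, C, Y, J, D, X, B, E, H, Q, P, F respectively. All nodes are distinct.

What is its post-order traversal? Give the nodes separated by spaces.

A C Y R J X D B Q H P E F

The first element of pre-order is the root; it splits in-order into left and right subtrees.
Root F: left subtree has 12 nodes {A, R, C, Y, J, D, X, B, E, H, Q, P}, right has 0 { }.
  Root E: left subtree has 8 nodes {A, R, C, Y, J, D, X, B}, right has 3 {H, Q, P}.
    Root B: left subtree has 7 nodes {A, R, C, Y, J, D, X}, right has 0 { }.
      Root D: left subtree has 5 nodes {A, R, C, Y, J}, right has 1 {X}.
        Root J: left subtree has 4 nodes {A, R, C, Y}, right has 0 { }.
          Root R: left subtree has 1 node {A}, right has 2 {C, Y}.
            Root Y: left subtree has 1 node {C}, right has 0 { }.
    Root P: left subtree has 2 nodes {H, Q}, right has 0 { }.
      Root H: left subtree has 0 nodes { }, right has 1 {Q}.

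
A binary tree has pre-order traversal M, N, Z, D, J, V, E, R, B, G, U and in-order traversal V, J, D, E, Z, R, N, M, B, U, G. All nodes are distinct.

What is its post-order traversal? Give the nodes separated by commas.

V, J, E, D, R, Z, N, U, G, B, M

The first element of pre-order is the root; it splits in-order into left and right subtrees.
Root M: left subtree has 7 nodes {V, J, D, E, Z, R, N}, right has 3 {B, U, G}.
  Root N: left subtree has 6 nodes {V, J, D, E, Z, R}, right has 0 { }.
    Root Z: left subtree has 4 nodes {V, J, D, E}, right has 1 {R}.
      Root D: left subtree has 2 nodes {V, J}, right has 1 {E}.
        Root J: left subtree has 1 node {V}, right has 0 { }.
  Root B: left subtree has 0 nodes { }, right has 2 {U, G}.
    Root G: left subtree has 1 node {U}, right has 0 { }.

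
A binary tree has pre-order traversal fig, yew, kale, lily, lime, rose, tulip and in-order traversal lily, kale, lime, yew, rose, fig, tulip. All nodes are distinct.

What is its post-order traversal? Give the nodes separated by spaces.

The first element of pre-order is the root; it splits in-order into left and right subtrees.
Root fig: left subtree has 5 nodes {lily, kale, lime, yew, rose}, right has 1 {tulip}.
  Root yew: left subtree has 3 nodes {lily, kale, lime}, right has 1 {rose}.
    Root kale: left subtree has 1 node {lily}, right has 1 {lime}.

lily lime kale rose yew tulip fig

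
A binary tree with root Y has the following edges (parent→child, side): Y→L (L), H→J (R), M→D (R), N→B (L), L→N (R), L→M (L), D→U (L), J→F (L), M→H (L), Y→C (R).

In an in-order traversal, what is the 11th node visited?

C

In-order visits the left subtree, then the node, then the right subtree.
At Y: go left to L.
  At L: go left to M.
    At M: go left to H.
      At H: no left child.
      Visit H.
      At H: go right to J.
        At J: go left to F.
          F is a leaf — visit F.
        Visit J.
        At J: no right child.
    Visit M.
    At M: go right to D.
      At D: go left to U.
        U is a leaf — visit U.
      Visit D.
      At D: no right child.
  Visit L.
  At L: go right to N.
    At N: go left to B.
      B is a leaf — visit B.
    Visit N.
    At N: no right child.
Visit Y.
At Y: go right to C.
  C is a leaf — visit C.
Full in-order sequence: H, F, J, M, U, D, L, B, N, Y, C.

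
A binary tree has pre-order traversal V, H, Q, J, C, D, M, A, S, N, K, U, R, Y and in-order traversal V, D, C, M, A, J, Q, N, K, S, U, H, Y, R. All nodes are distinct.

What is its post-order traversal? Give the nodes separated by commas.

The first element of pre-order is the root; it splits in-order into left and right subtrees.
Root V: left subtree has 0 nodes { }, right has 13 {D, C, M, A, J, Q, N, K, S, U, H, Y, R}.
  Root H: left subtree has 10 nodes {D, C, M, A, J, Q, N, K, S, U}, right has 2 {Y, R}.
    Root Q: left subtree has 5 nodes {D, C, M, A, J}, right has 4 {N, K, S, U}.
      Root J: left subtree has 4 nodes {D, C, M, A}, right has 0 { }.
        Root C: left subtree has 1 node {D}, right has 2 {M, A}.
          Root M: left subtree has 0 nodes { }, right has 1 {A}.
      Root S: left subtree has 2 nodes {N, K}, right has 1 {U}.
        Root N: left subtree has 0 nodes { }, right has 1 {K}.
    Root R: left subtree has 1 node {Y}, right has 0 { }.

D, A, M, C, J, K, N, U, S, Q, Y, R, H, V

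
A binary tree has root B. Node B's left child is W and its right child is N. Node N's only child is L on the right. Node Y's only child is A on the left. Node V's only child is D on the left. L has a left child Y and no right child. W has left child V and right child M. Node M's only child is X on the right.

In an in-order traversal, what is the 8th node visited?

In-order visits the left subtree, then the node, then the right subtree.
At B: go left to W.
  At W: go left to V.
    At V: go left to D.
      D is a leaf — visit D.
    Visit V.
    At V: no right child.
  Visit W.
  At W: go right to M.
    At M: no left child.
    Visit M.
    At M: go right to X.
      X is a leaf — visit X.
Visit B.
At B: go right to N.
  At N: no left child.
  Visit N.
  At N: go right to L.
    At L: go left to Y.
      At Y: go left to A.
        A is a leaf — visit A.
      Visit Y.
      At Y: no right child.
    Visit L.
    At L: no right child.
Full in-order sequence: D, V, W, M, X, B, N, A, Y, L.

A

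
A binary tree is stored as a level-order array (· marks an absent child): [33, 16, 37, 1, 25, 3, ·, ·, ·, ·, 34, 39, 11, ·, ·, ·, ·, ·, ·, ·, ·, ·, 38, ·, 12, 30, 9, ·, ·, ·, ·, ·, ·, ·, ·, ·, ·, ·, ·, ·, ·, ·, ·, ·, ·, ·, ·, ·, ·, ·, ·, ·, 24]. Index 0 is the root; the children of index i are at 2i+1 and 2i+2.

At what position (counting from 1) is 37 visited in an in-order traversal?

In-order visits the left subtree, then the node, then the right subtree.
At 33: go left to 16.
  At 16: go left to 1.
    1 is a leaf — visit 1.
  Visit 16.
  At 16: go right to 25.
    At 25: no left child.
    Visit 25.
    At 25: go right to 34.
      At 34: no left child.
      Visit 34.
      At 34: go right to 38.
        38 is a leaf — visit 38.
Visit 33.
At 33: go right to 37.
  At 37: go left to 3.
    At 3: go left to 39.
      At 39: no left child.
      Visit 39.
      At 39: go right to 12.
        12 is a leaf — visit 12.
    Visit 3.
    At 3: go right to 11.
      At 11: go left to 30.
        At 30: no left child.
        Visit 30.
        At 30: go right to 24.
          24 is a leaf — visit 24.
      Visit 11.
      At 11: go right to 9.
        9 is a leaf — visit 9.
  Visit 37.
  At 37: no right child.
Full in-order sequence: 1, 16, 25, 34, 38, 33, 39, 12, 3, 30, 24, 11, 9, 37.

14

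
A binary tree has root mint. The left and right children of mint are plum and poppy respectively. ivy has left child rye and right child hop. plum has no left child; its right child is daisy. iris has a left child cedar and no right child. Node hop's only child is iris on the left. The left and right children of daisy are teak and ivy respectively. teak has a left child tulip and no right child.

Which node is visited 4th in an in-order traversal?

In-order visits the left subtree, then the node, then the right subtree.
At mint: go left to plum.
  At plum: no left child.
  Visit plum.
  At plum: go right to daisy.
    At daisy: go left to teak.
      At teak: go left to tulip.
        tulip is a leaf — visit tulip.
      Visit teak.
      At teak: no right child.
    Visit daisy.
    At daisy: go right to ivy.
      At ivy: go left to rye.
        rye is a leaf — visit rye.
      Visit ivy.
      At ivy: go right to hop.
        At hop: go left to iris.
          At iris: go left to cedar.
            cedar is a leaf — visit cedar.
          Visit iris.
          At iris: no right child.
        Visit hop.
        At hop: no right child.
Visit mint.
At mint: go right to poppy.
  poppy is a leaf — visit poppy.
Full in-order sequence: plum, tulip, teak, daisy, rye, ivy, cedar, iris, hop, mint, poppy.

daisy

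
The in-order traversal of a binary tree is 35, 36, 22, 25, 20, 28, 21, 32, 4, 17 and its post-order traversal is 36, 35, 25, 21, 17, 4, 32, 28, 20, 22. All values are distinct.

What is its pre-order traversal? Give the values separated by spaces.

The last element of post-order is the root; it splits in-order into left and right subtrees.
Root 22: left subtree has 2 nodes {35, 36}, right has 7 {25, 20, 28, 21, 32, 4, 17}.
  Root 35: left subtree has 0 nodes { }, right has 1 {36}.
  Root 20: left subtree has 1 node {25}, right has 5 {28, 21, 32, 4, 17}.
    Root 28: left subtree has 0 nodes { }, right has 4 {21, 32, 4, 17}.
      Root 32: left subtree has 1 node {21}, right has 2 {4, 17}.
        Root 4: left subtree has 0 nodes { }, right has 1 {17}.

22 35 36 20 25 28 32 21 4 17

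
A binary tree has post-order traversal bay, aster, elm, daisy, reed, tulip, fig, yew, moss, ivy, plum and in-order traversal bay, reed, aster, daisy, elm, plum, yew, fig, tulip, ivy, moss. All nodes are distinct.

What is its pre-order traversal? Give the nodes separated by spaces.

plum reed bay daisy aster elm ivy yew fig tulip moss

The last element of post-order is the root; it splits in-order into left and right subtrees.
Root plum: left subtree has 5 nodes {bay, reed, aster, daisy, elm}, right has 5 {yew, fig, tulip, ivy, moss}.
  Root reed: left subtree has 1 node {bay}, right has 3 {aster, daisy, elm}.
    Root daisy: left subtree has 1 node {aster}, right has 1 {elm}.
  Root ivy: left subtree has 3 nodes {yew, fig, tulip}, right has 1 {moss}.
    Root yew: left subtree has 0 nodes { }, right has 2 {fig, tulip}.
      Root fig: left subtree has 0 nodes { }, right has 1 {tulip}.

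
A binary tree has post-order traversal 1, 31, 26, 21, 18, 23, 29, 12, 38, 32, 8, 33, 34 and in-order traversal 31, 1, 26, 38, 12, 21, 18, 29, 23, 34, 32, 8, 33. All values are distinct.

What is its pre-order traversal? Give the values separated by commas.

34, 38, 26, 31, 1, 12, 29, 18, 21, 23, 33, 8, 32

The last element of post-order is the root; it splits in-order into left and right subtrees.
Root 34: left subtree has 9 nodes {31, 1, 26, 38, 12, 21, 18, 29, 23}, right has 3 {32, 8, 33}.
  Root 38: left subtree has 3 nodes {31, 1, 26}, right has 5 {12, 21, 18, 29, 23}.
    Root 26: left subtree has 2 nodes {31, 1}, right has 0 { }.
      Root 31: left subtree has 0 nodes { }, right has 1 {1}.
    Root 12: left subtree has 0 nodes { }, right has 4 {21, 18, 29, 23}.
      Root 29: left subtree has 2 nodes {21, 18}, right has 1 {23}.
        Root 18: left subtree has 1 node {21}, right has 0 { }.
  Root 33: left subtree has 2 nodes {32, 8}, right has 0 { }.
    Root 8: left subtree has 1 node {32}, right has 0 { }.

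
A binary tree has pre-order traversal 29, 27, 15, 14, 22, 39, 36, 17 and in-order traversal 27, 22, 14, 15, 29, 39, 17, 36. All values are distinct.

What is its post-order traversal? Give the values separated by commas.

The first element of pre-order is the root; it splits in-order into left and right subtrees.
Root 29: left subtree has 4 nodes {27, 22, 14, 15}, right has 3 {39, 17, 36}.
  Root 27: left subtree has 0 nodes { }, right has 3 {22, 14, 15}.
    Root 15: left subtree has 2 nodes {22, 14}, right has 0 { }.
      Root 14: left subtree has 1 node {22}, right has 0 { }.
  Root 39: left subtree has 0 nodes { }, right has 2 {17, 36}.
    Root 36: left subtree has 1 node {17}, right has 0 { }.

22, 14, 15, 27, 17, 36, 39, 29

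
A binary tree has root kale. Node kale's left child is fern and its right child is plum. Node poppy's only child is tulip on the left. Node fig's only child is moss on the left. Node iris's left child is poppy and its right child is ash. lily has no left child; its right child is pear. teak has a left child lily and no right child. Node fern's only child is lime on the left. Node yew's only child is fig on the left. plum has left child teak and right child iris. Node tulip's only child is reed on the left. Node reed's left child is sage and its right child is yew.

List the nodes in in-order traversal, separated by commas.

lime, fern, kale, lily, pear, teak, plum, sage, reed, moss, fig, yew, tulip, poppy, iris, ash

In-order visits the left subtree, then the node, then the right subtree.
At kale: go left to fern.
  At fern: go left to lime.
    lime is a leaf — visit lime.
  Visit fern.
  At fern: no right child.
Visit kale.
At kale: go right to plum.
  At plum: go left to teak.
    At teak: go left to lily.
      At lily: no left child.
      Visit lily.
      At lily: go right to pear.
        pear is a leaf — visit pear.
    Visit teak.
    At teak: no right child.
  Visit plum.
  At plum: go right to iris.
    At iris: go left to poppy.
      At poppy: go left to tulip.
        At tulip: go left to reed.
          At reed: go left to sage.
            sage is a leaf — visit sage.
          Visit reed.
          At reed: go right to yew.
            At yew: go left to fig.
              At fig: go left to moss.
                moss is a leaf — visit moss.
              Visit fig.
              At fig: no right child.
            Visit yew.
            At yew: no right child.
        Visit tulip.
        At tulip: no right child.
      Visit poppy.
      At poppy: no right child.
    Visit iris.
    At iris: go right to ash.
      ash is a leaf — visit ash.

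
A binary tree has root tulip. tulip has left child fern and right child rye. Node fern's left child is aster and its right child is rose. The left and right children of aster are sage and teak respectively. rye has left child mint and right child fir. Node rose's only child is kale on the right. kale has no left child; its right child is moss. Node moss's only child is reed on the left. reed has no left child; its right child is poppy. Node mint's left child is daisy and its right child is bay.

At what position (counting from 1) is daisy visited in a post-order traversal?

10

Post-order visits the left subtree, then the right subtree, then the node.
At tulip: go left to fern.
  At fern: go left to aster.
    At aster: go left to sage.
      sage is a leaf — visit sage.
    At aster: go right to teak.
      teak is a leaf — visit teak.
    Visit aster.
  At fern: go right to rose.
    At rose: no left child.
    At rose: go right to kale.
      At kale: no left child.
      At kale: go right to moss.
        At moss: go left to reed.
          At reed: no left child.
          At reed: go right to poppy.
            poppy is a leaf — visit poppy.
          Visit reed.
        At moss: no right child.
        Visit moss.
      Visit kale.
    Visit rose.
  Visit fern.
At tulip: go right to rye.
  At rye: go left to mint.
    At mint: go left to daisy.
      daisy is a leaf — visit daisy.
    At mint: go right to bay.
      bay is a leaf — visit bay.
    Visit mint.
  At rye: go right to fir.
    fir is a leaf — visit fir.
  Visit rye.
Visit tulip.
Full post-order sequence: sage, teak, aster, poppy, reed, moss, kale, rose, fern, daisy, bay, mint, fir, rye, tulip.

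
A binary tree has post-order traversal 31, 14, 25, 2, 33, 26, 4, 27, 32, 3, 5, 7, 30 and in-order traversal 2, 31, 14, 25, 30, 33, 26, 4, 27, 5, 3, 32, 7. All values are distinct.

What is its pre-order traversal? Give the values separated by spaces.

30 2 25 14 31 7 5 27 4 26 33 3 32

The last element of post-order is the root; it splits in-order into left and right subtrees.
Root 30: left subtree has 4 nodes {2, 31, 14, 25}, right has 8 {33, 26, 4, 27, 5, 3, 32, 7}.
  Root 2: left subtree has 0 nodes { }, right has 3 {31, 14, 25}.
    Root 25: left subtree has 2 nodes {31, 14}, right has 0 { }.
      Root 14: left subtree has 1 node {31}, right has 0 { }.
  Root 7: left subtree has 7 nodes {33, 26, 4, 27, 5, 3, 32}, right has 0 { }.
    Root 5: left subtree has 4 nodes {33, 26, 4, 27}, right has 2 {3, 32}.
      Root 27: left subtree has 3 nodes {33, 26, 4}, right has 0 { }.
        Root 4: left subtree has 2 nodes {33, 26}, right has 0 { }.
          Root 26: left subtree has 1 node {33}, right has 0 { }.
      Root 3: left subtree has 0 nodes { }, right has 1 {32}.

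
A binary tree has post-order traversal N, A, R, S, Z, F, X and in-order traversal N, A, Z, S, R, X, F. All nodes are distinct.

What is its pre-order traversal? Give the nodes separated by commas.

X, Z, A, N, S, R, F

The last element of post-order is the root; it splits in-order into left and right subtrees.
Root X: left subtree has 5 nodes {N, A, Z, S, R}, right has 1 {F}.
  Root Z: left subtree has 2 nodes {N, A}, right has 2 {S, R}.
    Root A: left subtree has 1 node {N}, right has 0 { }.
    Root S: left subtree has 0 nodes { }, right has 1 {R}.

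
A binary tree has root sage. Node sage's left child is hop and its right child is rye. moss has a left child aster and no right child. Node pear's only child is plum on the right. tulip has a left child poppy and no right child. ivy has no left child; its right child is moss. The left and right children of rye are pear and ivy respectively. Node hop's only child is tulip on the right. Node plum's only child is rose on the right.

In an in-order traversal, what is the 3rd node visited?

tulip

In-order visits the left subtree, then the node, then the right subtree.
At sage: go left to hop.
  At hop: no left child.
  Visit hop.
  At hop: go right to tulip.
    At tulip: go left to poppy.
      poppy is a leaf — visit poppy.
    Visit tulip.
    At tulip: no right child.
Visit sage.
At sage: go right to rye.
  At rye: go left to pear.
    At pear: no left child.
    Visit pear.
    At pear: go right to plum.
      At plum: no left child.
      Visit plum.
      At plum: go right to rose.
        rose is a leaf — visit rose.
  Visit rye.
  At rye: go right to ivy.
    At ivy: no left child.
    Visit ivy.
    At ivy: go right to moss.
      At moss: go left to aster.
        aster is a leaf — visit aster.
      Visit moss.
      At moss: no right child.
Full in-order sequence: hop, poppy, tulip, sage, pear, plum, rose, rye, ivy, aster, moss.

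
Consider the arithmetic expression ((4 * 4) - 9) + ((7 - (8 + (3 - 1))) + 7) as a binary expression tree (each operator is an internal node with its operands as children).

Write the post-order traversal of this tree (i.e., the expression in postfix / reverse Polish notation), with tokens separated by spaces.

4 4 * 9 - 7 8 3 1 - + - 7 + +

Post-order on an expression tree gives postfix notation: for each operator, emit left operand, right operand, then the operator.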